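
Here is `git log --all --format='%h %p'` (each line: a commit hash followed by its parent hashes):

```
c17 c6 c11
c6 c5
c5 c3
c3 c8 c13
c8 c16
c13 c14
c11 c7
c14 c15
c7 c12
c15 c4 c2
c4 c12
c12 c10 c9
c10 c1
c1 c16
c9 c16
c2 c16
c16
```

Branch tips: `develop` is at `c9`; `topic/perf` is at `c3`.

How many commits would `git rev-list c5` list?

13

Walking parent pointers from c5: reachable set = {c1, c10, c12, c13, c14, c15, c16, c2, c3, c4, c5, c8, c9}.
That is 13 commits.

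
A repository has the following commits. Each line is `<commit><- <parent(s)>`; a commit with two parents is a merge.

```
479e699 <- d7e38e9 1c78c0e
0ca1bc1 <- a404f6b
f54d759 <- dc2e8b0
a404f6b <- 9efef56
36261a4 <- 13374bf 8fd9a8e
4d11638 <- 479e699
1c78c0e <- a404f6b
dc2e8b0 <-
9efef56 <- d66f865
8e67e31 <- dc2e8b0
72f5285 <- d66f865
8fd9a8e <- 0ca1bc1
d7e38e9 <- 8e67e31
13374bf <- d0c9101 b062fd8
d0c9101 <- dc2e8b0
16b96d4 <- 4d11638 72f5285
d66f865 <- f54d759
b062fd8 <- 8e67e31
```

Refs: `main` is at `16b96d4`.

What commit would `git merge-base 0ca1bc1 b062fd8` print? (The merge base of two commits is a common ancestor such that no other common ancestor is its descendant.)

Ancestors of 0ca1bc1: {0ca1bc1, 9efef56, a404f6b, d66f865, dc2e8b0, f54d759}.
Ancestors of b062fd8: {8e67e31, b062fd8, dc2e8b0}.
Common ancestors: {dc2e8b0}.
The only common ancestor is dc2e8b0, so it is the merge base.

dc2e8b0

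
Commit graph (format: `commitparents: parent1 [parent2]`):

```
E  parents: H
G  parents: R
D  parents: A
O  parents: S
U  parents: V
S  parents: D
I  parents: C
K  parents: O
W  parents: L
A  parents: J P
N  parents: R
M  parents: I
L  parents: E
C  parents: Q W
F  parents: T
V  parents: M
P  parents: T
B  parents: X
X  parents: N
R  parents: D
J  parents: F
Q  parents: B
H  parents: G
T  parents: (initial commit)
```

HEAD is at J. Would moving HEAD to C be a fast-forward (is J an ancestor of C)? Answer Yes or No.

Yes

A fast-forward from J to C is possible iff J is an ancestor of C.
Ancestors of C: {A, B, C, D, E, F, G, H, J, L, N, P, Q, R, T, W, X}.
J is among them, so fast-forward is possible.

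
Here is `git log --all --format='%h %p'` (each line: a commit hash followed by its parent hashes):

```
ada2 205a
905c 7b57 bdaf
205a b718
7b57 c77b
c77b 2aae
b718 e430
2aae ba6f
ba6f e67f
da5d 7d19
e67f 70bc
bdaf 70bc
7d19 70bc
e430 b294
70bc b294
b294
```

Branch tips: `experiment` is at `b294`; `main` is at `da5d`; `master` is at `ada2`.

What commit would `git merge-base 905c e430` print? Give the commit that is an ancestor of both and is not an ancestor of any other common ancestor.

Ancestors of 905c: {2aae, 70bc, 7b57, 905c, b294, ba6f, bdaf, c77b, e67f}.
Ancestors of e430: {b294, e430}.
Common ancestors: {b294}.
The only common ancestor is b294, so it is the merge base.

b294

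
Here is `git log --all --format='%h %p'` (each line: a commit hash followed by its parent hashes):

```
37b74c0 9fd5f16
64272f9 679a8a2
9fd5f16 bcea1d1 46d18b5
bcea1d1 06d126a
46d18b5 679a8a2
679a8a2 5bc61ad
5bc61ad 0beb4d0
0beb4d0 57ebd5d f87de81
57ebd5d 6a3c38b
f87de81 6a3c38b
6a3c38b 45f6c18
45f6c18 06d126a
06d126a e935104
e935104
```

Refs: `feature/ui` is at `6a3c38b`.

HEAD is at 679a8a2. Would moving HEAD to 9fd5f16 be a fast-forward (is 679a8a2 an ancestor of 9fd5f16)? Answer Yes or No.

A fast-forward from 679a8a2 to 9fd5f16 is possible iff 679a8a2 is an ancestor of 9fd5f16.
Ancestors of 9fd5f16: {06d126a, 0beb4d0, 45f6c18, 46d18b5, 57ebd5d, 5bc61ad, 679a8a2, 6a3c38b, 9fd5f16, bcea1d1, e935104, f87de81}.
679a8a2 is among them, so fast-forward is possible.

Yes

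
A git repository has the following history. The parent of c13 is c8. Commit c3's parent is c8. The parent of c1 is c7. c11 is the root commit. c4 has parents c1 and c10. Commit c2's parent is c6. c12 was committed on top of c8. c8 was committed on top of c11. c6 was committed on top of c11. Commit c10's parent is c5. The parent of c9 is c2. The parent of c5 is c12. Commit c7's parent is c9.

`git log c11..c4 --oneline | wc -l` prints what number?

Reachable from c4: {c1, c10, c11, c12, c2, c4, c5, c6, c7, c8, c9}.
Reachable from c11: {c11}.
In c4's history but not c11's: {c1, c10, c12, c2, c4, c5, c6, c7, c8, c9} — 10 commits.

10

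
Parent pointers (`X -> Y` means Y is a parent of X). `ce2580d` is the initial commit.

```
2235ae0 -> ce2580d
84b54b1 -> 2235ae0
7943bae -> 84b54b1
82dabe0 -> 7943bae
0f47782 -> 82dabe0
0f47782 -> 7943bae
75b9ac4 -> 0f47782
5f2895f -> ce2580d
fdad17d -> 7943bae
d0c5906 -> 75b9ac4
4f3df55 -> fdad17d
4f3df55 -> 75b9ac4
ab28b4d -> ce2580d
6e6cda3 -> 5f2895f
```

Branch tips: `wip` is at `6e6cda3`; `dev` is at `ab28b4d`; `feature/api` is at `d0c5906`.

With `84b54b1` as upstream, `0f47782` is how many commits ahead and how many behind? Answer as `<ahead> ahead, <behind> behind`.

3 ahead, 0 behind

Reachable from 0f47782: {0f47782, 2235ae0, 7943bae, 82dabe0, 84b54b1, ce2580d}.
Reachable from 84b54b1: {2235ae0, 84b54b1, ce2580d}.
Only in 0f47782's history (ahead): {0f47782, 7943bae, 82dabe0} — 3.
Only in 84b54b1's history (behind): {} — 0.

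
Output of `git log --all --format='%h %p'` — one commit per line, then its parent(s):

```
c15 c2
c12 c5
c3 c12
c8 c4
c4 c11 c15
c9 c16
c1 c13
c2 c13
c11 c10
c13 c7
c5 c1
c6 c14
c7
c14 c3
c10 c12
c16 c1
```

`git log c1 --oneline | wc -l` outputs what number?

3

Walking parent pointers from c1: reachable set = {c1, c13, c7}.
That is 3 commits.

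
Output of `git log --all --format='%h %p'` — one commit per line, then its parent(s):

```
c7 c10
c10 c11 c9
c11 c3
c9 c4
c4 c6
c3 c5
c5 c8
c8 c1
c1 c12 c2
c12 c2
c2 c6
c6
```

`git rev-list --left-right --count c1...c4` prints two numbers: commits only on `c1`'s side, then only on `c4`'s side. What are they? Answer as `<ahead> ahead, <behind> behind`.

3 ahead, 1 behind

Reachable from c1: {c1, c12, c2, c6}.
Reachable from c4: {c4, c6}.
Only in c1's history (ahead): {c1, c12, c2} — 3.
Only in c4's history (behind): {c4} — 1.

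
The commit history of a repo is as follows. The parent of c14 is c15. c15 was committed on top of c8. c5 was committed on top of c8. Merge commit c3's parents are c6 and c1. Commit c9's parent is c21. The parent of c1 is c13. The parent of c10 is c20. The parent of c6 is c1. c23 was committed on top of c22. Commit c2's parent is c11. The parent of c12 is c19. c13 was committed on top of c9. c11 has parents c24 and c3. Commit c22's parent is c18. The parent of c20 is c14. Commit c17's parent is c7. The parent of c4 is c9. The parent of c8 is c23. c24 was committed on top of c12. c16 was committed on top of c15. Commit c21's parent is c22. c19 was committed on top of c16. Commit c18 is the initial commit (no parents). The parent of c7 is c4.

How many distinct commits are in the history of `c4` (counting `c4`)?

Walking parent pointers from c4: reachable set = {c18, c21, c22, c4, c9}.
That is 5 commits.

5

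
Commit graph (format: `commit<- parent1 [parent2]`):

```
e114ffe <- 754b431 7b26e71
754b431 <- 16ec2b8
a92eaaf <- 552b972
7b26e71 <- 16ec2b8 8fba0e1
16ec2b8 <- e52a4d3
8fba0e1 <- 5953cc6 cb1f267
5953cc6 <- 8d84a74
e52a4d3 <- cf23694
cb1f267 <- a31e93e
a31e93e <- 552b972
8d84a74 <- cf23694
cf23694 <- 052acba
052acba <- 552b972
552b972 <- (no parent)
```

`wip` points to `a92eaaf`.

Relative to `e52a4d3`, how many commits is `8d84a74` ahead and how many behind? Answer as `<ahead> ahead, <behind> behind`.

Reachable from 8d84a74: {052acba, 552b972, 8d84a74, cf23694}.
Reachable from e52a4d3: {052acba, 552b972, cf23694, e52a4d3}.
Only in 8d84a74's history (ahead): {8d84a74} — 1.
Only in e52a4d3's history (behind): {e52a4d3} — 1.

1 ahead, 1 behind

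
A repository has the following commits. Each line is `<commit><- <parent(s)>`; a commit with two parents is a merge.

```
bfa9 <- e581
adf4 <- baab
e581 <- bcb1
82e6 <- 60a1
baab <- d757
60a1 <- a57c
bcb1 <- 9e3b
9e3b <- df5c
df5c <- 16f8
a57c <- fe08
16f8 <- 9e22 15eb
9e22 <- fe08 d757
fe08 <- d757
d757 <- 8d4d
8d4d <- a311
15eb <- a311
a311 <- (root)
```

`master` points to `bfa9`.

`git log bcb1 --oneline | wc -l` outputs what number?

10

Walking parent pointers from bcb1: reachable set = {15eb, 16f8, 8d4d, 9e22, 9e3b, a311, bcb1, d757, df5c, fe08}.
That is 10 commits.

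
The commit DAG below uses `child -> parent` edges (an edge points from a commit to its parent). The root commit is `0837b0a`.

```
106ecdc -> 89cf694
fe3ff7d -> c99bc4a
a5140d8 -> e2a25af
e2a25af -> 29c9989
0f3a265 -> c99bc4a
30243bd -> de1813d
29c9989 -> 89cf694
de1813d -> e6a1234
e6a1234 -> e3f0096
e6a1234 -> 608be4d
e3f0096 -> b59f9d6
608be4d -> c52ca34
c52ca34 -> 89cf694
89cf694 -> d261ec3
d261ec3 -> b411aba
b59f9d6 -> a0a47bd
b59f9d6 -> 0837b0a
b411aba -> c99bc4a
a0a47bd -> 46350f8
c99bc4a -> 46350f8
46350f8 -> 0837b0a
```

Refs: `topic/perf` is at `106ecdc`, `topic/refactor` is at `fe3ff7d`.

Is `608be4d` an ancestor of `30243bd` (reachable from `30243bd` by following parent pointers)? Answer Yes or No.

Yes

Ancestors of 30243bd (commits reachable by following parents): {0837b0a, 30243bd, 46350f8, 608be4d, 89cf694, a0a47bd, b411aba, b59f9d6, c52ca34, c99bc4a, d261ec3, de1813d, e3f0096, e6a1234}.
608be4d is in that set, so it is an ancestor of 30243bd.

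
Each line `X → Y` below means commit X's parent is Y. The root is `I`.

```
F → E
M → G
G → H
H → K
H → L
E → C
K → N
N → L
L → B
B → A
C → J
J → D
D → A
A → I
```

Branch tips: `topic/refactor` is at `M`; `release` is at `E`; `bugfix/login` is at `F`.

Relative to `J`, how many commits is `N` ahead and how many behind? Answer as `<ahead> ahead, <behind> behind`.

Reachable from N: {A, B, I, L, N}.
Reachable from J: {A, D, I, J}.
Only in N's history (ahead): {B, L, N} — 3.
Only in J's history (behind): {D, J} — 2.

3 ahead, 2 behind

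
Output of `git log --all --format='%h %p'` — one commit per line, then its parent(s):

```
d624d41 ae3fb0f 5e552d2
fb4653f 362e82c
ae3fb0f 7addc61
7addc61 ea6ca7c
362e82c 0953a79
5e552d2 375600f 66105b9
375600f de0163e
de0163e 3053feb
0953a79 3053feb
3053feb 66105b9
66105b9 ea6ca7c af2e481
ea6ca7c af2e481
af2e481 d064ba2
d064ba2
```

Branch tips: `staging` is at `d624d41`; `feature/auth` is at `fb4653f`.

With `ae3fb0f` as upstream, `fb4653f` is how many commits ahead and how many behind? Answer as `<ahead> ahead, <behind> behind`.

Reachable from fb4653f: {0953a79, 3053feb, 362e82c, 66105b9, af2e481, d064ba2, ea6ca7c, fb4653f}.
Reachable from ae3fb0f: {7addc61, ae3fb0f, af2e481, d064ba2, ea6ca7c}.
Only in fb4653f's history (ahead): {0953a79, 3053feb, 362e82c, 66105b9, fb4653f} — 5.
Only in ae3fb0f's history (behind): {7addc61, ae3fb0f} — 2.

5 ahead, 2 behind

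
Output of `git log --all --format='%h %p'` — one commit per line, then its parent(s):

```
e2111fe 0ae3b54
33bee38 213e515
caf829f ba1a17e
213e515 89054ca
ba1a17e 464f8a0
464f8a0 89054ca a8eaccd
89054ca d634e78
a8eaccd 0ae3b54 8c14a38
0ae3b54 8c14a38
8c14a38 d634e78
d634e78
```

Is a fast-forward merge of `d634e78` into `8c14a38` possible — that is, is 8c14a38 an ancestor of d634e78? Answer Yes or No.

A fast-forward from 8c14a38 to d634e78 is possible iff 8c14a38 is an ancestor of d634e78.
Ancestors of d634e78: {d634e78}.
8c14a38 is not among them, so fast-forward is not possible.

No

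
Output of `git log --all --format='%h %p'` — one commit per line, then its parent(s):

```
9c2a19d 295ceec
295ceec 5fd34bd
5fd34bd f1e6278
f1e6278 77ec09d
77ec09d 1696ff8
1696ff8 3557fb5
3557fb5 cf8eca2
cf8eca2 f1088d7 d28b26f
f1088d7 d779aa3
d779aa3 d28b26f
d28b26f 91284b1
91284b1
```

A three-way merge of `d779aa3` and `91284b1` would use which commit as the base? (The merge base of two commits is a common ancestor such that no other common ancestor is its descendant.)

Ancestors of d779aa3: {91284b1, d28b26f, d779aa3}.
Ancestors of 91284b1: {91284b1}.
Common ancestors: {91284b1}.
The only common ancestor is 91284b1, so it is the merge base.

91284b1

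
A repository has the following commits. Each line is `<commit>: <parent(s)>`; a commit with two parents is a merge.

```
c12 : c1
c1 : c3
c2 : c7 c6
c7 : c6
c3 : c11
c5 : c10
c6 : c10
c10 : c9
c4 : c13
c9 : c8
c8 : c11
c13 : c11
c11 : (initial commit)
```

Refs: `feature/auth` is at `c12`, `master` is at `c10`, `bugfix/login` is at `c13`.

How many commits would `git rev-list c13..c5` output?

Reachable from c5: {c10, c11, c5, c8, c9}.
Reachable from c13: {c11, c13}.
In c5's history but not c13's: {c10, c5, c8, c9} — 4 commits.

4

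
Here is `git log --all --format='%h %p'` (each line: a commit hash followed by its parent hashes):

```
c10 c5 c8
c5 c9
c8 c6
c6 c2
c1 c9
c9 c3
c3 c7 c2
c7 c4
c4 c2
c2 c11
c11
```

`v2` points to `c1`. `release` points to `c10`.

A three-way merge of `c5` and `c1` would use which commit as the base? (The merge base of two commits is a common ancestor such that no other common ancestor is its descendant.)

c9

Ancestors of c5: {c11, c2, c3, c4, c5, c7, c9}.
Ancestors of c1: {c1, c11, c2, c3, c4, c7, c9}.
Common ancestors: {c11, c2, c3, c4, c7, c9}.
Among these, c9 is not an ancestor of any other common ancestor — it is the merge base.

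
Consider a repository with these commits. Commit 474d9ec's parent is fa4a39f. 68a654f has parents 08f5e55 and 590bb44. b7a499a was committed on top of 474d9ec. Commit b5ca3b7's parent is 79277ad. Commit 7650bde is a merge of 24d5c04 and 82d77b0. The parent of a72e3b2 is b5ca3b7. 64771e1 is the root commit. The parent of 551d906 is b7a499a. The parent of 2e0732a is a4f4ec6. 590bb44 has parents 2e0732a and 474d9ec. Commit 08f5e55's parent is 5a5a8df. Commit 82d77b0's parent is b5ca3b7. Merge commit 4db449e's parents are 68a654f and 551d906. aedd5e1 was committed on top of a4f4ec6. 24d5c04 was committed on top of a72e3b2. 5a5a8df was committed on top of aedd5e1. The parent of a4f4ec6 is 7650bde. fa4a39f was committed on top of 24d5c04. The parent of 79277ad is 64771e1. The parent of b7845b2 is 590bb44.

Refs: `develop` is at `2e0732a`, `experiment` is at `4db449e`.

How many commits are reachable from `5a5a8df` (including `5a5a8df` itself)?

Walking parent pointers from 5a5a8df: reachable set = {24d5c04, 5a5a8df, 64771e1, 7650bde, 79277ad, 82d77b0, a4f4ec6, a72e3b2, aedd5e1, b5ca3b7}.
That is 10 commits.

10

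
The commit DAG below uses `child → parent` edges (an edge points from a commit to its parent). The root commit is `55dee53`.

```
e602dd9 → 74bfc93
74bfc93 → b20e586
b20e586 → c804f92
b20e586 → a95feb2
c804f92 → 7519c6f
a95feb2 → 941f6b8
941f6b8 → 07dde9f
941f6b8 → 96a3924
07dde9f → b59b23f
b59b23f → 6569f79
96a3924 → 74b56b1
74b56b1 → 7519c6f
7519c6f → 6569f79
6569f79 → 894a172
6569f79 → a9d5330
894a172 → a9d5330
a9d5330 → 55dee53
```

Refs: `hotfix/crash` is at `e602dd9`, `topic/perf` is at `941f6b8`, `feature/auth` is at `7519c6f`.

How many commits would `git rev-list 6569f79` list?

4

Walking parent pointers from 6569f79: reachable set = {55dee53, 6569f79, 894a172, a9d5330}.
That is 4 commits.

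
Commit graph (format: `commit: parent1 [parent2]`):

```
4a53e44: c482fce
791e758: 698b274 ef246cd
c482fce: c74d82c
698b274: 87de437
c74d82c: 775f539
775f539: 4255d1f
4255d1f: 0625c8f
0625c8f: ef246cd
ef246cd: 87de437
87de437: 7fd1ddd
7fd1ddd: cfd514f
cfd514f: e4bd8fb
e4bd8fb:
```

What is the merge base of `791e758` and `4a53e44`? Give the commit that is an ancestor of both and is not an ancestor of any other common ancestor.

ef246cd

Ancestors of 791e758: {698b274, 791e758, 7fd1ddd, 87de437, cfd514f, e4bd8fb, ef246cd}.
Ancestors of 4a53e44: {0625c8f, 4255d1f, 4a53e44, 775f539, 7fd1ddd, 87de437, c482fce, c74d82c, cfd514f, e4bd8fb, ef246cd}.
Common ancestors: {7fd1ddd, 87de437, cfd514f, e4bd8fb, ef246cd}.
Among these, ef246cd is not an ancestor of any other common ancestor — it is the merge base.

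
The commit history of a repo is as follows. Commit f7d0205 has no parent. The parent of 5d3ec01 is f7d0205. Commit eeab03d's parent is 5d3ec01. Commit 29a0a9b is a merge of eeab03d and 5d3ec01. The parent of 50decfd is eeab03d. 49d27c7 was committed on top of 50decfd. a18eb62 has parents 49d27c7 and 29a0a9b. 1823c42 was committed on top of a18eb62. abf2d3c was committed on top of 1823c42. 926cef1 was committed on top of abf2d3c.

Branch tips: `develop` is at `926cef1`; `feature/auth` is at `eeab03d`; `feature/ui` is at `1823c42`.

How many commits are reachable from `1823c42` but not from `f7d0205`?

Reachable from 1823c42: {1823c42, 29a0a9b, 49d27c7, 50decfd, 5d3ec01, a18eb62, eeab03d, f7d0205}.
Reachable from f7d0205: {f7d0205}.
In 1823c42's history but not f7d0205's: {1823c42, 29a0a9b, 49d27c7, 50decfd, 5d3ec01, a18eb62, eeab03d} — 7 commits.

7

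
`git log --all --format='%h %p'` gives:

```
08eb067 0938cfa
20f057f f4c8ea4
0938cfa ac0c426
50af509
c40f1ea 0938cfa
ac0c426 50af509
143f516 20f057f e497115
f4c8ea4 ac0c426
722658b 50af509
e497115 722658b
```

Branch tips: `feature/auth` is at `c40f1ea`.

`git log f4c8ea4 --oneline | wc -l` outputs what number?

3

Walking parent pointers from f4c8ea4: reachable set = {50af509, ac0c426, f4c8ea4}.
That is 3 commits.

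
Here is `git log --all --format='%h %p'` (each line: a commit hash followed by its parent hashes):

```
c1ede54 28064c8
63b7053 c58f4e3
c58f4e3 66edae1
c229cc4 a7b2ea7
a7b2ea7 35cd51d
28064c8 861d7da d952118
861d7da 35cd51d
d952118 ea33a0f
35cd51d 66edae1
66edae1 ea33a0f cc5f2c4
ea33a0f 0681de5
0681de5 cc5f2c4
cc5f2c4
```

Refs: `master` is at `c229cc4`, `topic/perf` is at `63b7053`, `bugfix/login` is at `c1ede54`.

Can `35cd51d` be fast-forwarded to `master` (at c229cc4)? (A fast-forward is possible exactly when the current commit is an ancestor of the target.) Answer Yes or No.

Yes

A fast-forward from 35cd51d to c229cc4 is possible iff 35cd51d is an ancestor of c229cc4.
Ancestors of c229cc4: {0681de5, 35cd51d, 66edae1, a7b2ea7, c229cc4, cc5f2c4, ea33a0f}.
35cd51d is among them, so fast-forward is possible.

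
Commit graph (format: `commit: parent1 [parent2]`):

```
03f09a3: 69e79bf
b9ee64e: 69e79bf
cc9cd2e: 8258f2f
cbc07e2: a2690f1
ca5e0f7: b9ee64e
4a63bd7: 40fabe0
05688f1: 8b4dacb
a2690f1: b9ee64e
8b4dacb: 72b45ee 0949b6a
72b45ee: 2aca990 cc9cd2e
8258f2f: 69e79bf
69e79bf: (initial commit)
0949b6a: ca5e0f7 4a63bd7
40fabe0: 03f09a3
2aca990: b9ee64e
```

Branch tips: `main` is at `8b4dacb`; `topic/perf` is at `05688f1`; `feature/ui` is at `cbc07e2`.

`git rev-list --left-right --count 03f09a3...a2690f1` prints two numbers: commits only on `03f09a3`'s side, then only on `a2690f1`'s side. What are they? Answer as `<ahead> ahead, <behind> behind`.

1 ahead, 2 behind

Reachable from 03f09a3: {03f09a3, 69e79bf}.
Reachable from a2690f1: {69e79bf, a2690f1, b9ee64e}.
Only in 03f09a3's history (ahead): {03f09a3} — 1.
Only in a2690f1's history (behind): {a2690f1, b9ee64e} — 2.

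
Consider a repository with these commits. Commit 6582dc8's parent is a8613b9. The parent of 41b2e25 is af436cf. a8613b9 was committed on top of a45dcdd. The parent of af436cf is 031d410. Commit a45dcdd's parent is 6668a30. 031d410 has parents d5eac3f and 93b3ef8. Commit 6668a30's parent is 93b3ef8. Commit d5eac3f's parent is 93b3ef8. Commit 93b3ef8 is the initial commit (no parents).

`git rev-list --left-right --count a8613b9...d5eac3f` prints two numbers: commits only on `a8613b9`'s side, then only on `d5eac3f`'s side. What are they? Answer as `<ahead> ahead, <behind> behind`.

3 ahead, 1 behind

Reachable from a8613b9: {6668a30, 93b3ef8, a45dcdd, a8613b9}.
Reachable from d5eac3f: {93b3ef8, d5eac3f}.
Only in a8613b9's history (ahead): {6668a30, a45dcdd, a8613b9} — 3.
Only in d5eac3f's history (behind): {d5eac3f} — 1.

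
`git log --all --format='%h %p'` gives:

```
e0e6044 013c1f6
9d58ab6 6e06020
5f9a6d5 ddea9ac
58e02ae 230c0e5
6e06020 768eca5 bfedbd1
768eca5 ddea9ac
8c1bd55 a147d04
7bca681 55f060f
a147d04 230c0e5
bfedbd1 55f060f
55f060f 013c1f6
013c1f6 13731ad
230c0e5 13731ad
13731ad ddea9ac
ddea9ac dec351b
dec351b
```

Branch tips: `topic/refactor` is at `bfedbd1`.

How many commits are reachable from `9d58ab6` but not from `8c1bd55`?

Reachable from 9d58ab6: {013c1f6, 13731ad, 55f060f, 6e06020, 768eca5, 9d58ab6, bfedbd1, ddea9ac, dec351b}.
Reachable from 8c1bd55: {13731ad, 230c0e5, 8c1bd55, a147d04, ddea9ac, dec351b}.
In 9d58ab6's history but not 8c1bd55's: {013c1f6, 55f060f, 6e06020, 768eca5, 9d58ab6, bfedbd1} — 6 commits.

6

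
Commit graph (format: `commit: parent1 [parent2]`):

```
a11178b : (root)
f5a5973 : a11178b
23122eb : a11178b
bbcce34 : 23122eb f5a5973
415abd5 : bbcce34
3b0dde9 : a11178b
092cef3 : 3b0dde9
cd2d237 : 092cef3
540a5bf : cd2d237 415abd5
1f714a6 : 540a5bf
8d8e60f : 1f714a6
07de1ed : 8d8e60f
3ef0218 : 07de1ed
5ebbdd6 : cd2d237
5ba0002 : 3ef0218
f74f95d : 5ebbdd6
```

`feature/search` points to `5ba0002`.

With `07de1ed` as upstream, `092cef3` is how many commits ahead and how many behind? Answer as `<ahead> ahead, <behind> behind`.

Reachable from 092cef3: {092cef3, 3b0dde9, a11178b}.
Reachable from 07de1ed: {07de1ed, 092cef3, 1f714a6, 23122eb, 3b0dde9, 415abd5, 540a5bf, 8d8e60f, a11178b, bbcce34, cd2d237, f5a5973}.
Only in 092cef3's history (ahead): {} — 0.
Only in 07de1ed's history (behind): {07de1ed, 1f714a6, 23122eb, 415abd5, 540a5bf, 8d8e60f, bbcce34, cd2d237, f5a5973} — 9.

0 ahead, 9 behind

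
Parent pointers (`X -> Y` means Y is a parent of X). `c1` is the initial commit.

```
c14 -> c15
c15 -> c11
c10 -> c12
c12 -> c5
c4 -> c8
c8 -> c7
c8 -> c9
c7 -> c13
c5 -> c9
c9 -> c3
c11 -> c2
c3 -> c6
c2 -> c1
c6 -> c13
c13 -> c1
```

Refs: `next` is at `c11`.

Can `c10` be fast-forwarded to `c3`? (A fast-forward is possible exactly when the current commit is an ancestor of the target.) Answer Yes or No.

No

A fast-forward from c10 to c3 is possible iff c10 is an ancestor of c3.
Ancestors of c3: {c1, c13, c3, c6}.
c10 is not among them, so fast-forward is not possible.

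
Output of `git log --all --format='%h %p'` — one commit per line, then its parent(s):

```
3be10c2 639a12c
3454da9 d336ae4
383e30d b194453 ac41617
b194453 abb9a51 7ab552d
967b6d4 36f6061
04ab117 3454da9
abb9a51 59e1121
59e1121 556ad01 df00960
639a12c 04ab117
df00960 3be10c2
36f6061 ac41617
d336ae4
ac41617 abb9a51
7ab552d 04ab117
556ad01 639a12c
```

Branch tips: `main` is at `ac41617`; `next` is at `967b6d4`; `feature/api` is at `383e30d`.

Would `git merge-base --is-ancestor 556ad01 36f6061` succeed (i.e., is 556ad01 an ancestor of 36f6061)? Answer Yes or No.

Yes

Ancestors of 36f6061 (commits reachable by following parents): {04ab117, 3454da9, 36f6061, 3be10c2, 556ad01, 59e1121, 639a12c, abb9a51, ac41617, d336ae4, df00960}.
556ad01 is in that set, so it is an ancestor of 36f6061.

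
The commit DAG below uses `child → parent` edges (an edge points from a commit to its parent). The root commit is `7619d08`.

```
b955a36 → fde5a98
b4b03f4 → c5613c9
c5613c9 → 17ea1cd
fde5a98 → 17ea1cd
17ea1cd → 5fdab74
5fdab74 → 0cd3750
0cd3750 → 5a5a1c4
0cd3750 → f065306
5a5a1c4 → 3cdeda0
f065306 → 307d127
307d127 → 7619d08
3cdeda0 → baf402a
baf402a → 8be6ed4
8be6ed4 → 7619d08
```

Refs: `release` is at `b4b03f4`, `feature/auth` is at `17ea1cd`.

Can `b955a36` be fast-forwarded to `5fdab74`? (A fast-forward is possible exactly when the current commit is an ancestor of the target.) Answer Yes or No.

No

A fast-forward from b955a36 to 5fdab74 is possible iff b955a36 is an ancestor of 5fdab74.
Ancestors of 5fdab74: {0cd3750, 307d127, 3cdeda0, 5a5a1c4, 5fdab74, 7619d08, 8be6ed4, baf402a, f065306}.
b955a36 is not among them, so fast-forward is not possible.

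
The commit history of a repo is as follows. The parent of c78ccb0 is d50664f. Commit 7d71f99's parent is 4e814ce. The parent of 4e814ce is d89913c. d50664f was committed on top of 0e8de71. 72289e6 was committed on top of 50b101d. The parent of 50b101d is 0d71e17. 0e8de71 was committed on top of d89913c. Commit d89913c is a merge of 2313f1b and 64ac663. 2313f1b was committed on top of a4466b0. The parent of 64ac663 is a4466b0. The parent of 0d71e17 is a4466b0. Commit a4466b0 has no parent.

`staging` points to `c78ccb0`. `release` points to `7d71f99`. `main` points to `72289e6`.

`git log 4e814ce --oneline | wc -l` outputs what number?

5

Walking parent pointers from 4e814ce: reachable set = {2313f1b, 4e814ce, 64ac663, a4466b0, d89913c}.
That is 5 commits.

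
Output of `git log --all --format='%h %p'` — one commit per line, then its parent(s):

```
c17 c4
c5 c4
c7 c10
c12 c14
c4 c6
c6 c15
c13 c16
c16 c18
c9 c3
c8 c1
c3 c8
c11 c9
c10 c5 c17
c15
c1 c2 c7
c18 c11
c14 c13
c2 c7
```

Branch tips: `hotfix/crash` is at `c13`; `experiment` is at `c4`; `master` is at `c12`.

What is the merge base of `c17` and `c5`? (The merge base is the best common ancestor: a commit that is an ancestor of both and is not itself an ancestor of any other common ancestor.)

Ancestors of c17: {c15, c17, c4, c6}.
Ancestors of c5: {c15, c4, c5, c6}.
Common ancestors: {c15, c4, c6}.
Among these, c4 is not an ancestor of any other common ancestor — it is the merge base.

c4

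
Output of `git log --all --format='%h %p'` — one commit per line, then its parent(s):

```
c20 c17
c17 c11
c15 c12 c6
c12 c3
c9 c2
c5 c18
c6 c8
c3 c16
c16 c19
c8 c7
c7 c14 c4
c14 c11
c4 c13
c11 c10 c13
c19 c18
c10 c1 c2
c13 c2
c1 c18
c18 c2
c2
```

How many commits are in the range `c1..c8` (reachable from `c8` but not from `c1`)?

7

Reachable from c8: {c1, c10, c11, c13, c14, c18, c2, c4, c7, c8}.
Reachable from c1: {c1, c18, c2}.
In c8's history but not c1's: {c10, c11, c13, c14, c4, c7, c8} — 7 commits.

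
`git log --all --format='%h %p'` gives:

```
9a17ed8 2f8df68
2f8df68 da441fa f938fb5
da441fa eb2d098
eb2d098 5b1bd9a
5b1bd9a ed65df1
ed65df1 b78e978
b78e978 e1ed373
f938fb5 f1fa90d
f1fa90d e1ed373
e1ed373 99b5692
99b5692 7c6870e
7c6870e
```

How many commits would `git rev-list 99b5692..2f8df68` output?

Reachable from 2f8df68: {2f8df68, 5b1bd9a, 7c6870e, 99b5692, b78e978, da441fa, e1ed373, eb2d098, ed65df1, f1fa90d, f938fb5}.
Reachable from 99b5692: {7c6870e, 99b5692}.
In 2f8df68's history but not 99b5692's: {2f8df68, 5b1bd9a, b78e978, da441fa, e1ed373, eb2d098, ed65df1, f1fa90d, f938fb5} — 9 commits.

9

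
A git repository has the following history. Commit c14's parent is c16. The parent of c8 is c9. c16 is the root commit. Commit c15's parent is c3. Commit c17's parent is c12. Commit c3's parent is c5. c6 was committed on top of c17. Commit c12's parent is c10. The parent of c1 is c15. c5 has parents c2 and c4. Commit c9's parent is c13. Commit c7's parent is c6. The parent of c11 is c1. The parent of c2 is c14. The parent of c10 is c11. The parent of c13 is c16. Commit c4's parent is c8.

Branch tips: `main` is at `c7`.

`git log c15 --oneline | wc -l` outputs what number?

Walking parent pointers from c15: reachable set = {c13, c14, c15, c16, c2, c3, c4, c5, c8, c9}.
That is 10 commits.

10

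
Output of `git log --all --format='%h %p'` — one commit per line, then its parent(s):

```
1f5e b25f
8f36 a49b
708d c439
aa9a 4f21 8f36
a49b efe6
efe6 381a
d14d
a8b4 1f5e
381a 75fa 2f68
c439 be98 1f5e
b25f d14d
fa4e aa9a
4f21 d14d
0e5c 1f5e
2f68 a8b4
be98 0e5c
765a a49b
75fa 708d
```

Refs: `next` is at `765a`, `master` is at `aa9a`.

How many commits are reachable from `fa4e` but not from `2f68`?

12

Reachable from fa4e: {0e5c, 1f5e, 2f68, 381a, 4f21, 708d, 75fa, 8f36, a49b, a8b4, aa9a, b25f, be98, c439, d14d, efe6, fa4e}.
Reachable from 2f68: {1f5e, 2f68, a8b4, b25f, d14d}.
In fa4e's history but not 2f68's: {0e5c, 381a, 4f21, 708d, 75fa, 8f36, a49b, aa9a, be98, c439, efe6, fa4e} — 12 commits.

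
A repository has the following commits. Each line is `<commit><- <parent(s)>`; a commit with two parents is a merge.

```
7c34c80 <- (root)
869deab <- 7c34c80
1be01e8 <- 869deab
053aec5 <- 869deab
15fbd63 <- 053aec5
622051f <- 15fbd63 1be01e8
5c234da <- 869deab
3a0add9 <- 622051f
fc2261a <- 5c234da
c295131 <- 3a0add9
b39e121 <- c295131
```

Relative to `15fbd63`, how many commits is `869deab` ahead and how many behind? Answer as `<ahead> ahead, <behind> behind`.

Reachable from 869deab: {7c34c80, 869deab}.
Reachable from 15fbd63: {053aec5, 15fbd63, 7c34c80, 869deab}.
Only in 869deab's history (ahead): {} — 0.
Only in 15fbd63's history (behind): {053aec5, 15fbd63} — 2.

0 ahead, 2 behind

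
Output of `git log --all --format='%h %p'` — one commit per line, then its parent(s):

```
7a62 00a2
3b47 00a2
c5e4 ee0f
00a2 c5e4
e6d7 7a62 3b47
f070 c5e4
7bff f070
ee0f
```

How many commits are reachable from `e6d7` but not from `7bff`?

4

Reachable from e6d7: {00a2, 3b47, 7a62, c5e4, e6d7, ee0f}.
Reachable from 7bff: {7bff, c5e4, ee0f, f070}.
In e6d7's history but not 7bff's: {00a2, 3b47, 7a62, e6d7} — 4 commits.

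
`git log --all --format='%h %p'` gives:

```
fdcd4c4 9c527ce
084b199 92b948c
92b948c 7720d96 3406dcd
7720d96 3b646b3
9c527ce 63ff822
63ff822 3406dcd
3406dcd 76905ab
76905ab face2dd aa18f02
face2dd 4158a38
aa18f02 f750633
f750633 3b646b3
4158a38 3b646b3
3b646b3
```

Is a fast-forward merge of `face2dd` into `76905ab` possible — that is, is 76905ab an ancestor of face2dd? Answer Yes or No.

No

A fast-forward from 76905ab to face2dd is possible iff 76905ab is an ancestor of face2dd.
Ancestors of face2dd: {3b646b3, 4158a38, face2dd}.
76905ab is not among them, so fast-forward is not possible.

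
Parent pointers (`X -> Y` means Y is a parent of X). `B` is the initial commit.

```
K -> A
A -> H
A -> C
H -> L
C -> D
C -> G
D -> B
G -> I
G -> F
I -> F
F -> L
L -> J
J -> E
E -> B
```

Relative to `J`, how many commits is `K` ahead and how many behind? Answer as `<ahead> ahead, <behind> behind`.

9 ahead, 0 behind

Reachable from K: {A, B, C, D, E, F, G, H, I, J, K, L}.
Reachable from J: {B, E, J}.
Only in K's history (ahead): {A, C, D, F, G, H, I, K, L} — 9.
Only in J's history (behind): {} — 0.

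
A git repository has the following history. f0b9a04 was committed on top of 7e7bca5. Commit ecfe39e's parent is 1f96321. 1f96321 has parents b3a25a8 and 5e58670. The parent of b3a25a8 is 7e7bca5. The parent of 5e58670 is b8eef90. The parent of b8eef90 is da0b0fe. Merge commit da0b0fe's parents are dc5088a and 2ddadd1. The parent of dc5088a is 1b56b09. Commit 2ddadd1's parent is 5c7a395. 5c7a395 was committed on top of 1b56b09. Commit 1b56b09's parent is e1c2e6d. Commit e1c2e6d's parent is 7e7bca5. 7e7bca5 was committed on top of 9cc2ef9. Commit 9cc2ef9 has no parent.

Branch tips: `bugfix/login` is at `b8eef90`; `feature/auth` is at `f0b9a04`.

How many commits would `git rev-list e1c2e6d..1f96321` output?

Reachable from 1f96321: {1b56b09, 1f96321, 2ddadd1, 5c7a395, 5e58670, 7e7bca5, 9cc2ef9, b3a25a8, b8eef90, da0b0fe, dc5088a, e1c2e6d}.
Reachable from e1c2e6d: {7e7bca5, 9cc2ef9, e1c2e6d}.
In 1f96321's history but not e1c2e6d's: {1b56b09, 1f96321, 2ddadd1, 5c7a395, 5e58670, b3a25a8, b8eef90, da0b0fe, dc5088a} — 9 commits.

9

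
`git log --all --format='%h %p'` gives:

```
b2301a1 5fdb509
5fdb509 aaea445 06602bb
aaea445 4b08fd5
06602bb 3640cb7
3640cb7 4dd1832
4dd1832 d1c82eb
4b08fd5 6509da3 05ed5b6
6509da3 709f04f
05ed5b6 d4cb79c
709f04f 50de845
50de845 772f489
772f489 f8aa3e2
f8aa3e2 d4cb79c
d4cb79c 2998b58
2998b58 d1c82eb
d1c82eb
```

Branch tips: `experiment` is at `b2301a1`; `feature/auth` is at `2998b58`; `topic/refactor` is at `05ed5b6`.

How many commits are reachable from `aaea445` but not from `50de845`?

5

Reachable from aaea445: {05ed5b6, 2998b58, 4b08fd5, 50de845, 6509da3, 709f04f, 772f489, aaea445, d1c82eb, d4cb79c, f8aa3e2}.
Reachable from 50de845: {2998b58, 50de845, 772f489, d1c82eb, d4cb79c, f8aa3e2}.
In aaea445's history but not 50de845's: {05ed5b6, 4b08fd5, 6509da3, 709f04f, aaea445} — 5 commits.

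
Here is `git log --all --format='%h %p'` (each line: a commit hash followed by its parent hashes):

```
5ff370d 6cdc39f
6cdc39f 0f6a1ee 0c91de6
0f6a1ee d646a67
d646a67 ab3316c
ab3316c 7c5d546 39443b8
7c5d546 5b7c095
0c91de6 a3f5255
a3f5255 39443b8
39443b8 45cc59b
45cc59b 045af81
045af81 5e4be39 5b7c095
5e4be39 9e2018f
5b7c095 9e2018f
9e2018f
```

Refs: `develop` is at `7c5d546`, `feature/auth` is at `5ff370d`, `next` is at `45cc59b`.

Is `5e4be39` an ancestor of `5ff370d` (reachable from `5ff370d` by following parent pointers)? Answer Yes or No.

Ancestors of 5ff370d (commits reachable by following parents): {045af81, 0c91de6, 0f6a1ee, 39443b8, 45cc59b, 5b7c095, 5e4be39, 5ff370d, 6cdc39f, 7c5d546, 9e2018f, a3f5255, ab3316c, d646a67}.
5e4be39 is in that set, so it is an ancestor of 5ff370d.

Yes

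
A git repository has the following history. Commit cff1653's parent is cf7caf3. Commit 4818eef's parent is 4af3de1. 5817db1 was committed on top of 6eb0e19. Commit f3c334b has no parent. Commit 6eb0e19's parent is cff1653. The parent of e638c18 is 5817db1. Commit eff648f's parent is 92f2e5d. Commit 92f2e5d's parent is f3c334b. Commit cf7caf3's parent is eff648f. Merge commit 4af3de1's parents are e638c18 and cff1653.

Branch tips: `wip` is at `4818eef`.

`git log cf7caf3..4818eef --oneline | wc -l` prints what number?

6

Reachable from 4818eef: {4818eef, 4af3de1, 5817db1, 6eb0e19, 92f2e5d, cf7caf3, cff1653, e638c18, eff648f, f3c334b}.
Reachable from cf7caf3: {92f2e5d, cf7caf3, eff648f, f3c334b}.
In 4818eef's history but not cf7caf3's: {4818eef, 4af3de1, 5817db1, 6eb0e19, cff1653, e638c18} — 6 commits.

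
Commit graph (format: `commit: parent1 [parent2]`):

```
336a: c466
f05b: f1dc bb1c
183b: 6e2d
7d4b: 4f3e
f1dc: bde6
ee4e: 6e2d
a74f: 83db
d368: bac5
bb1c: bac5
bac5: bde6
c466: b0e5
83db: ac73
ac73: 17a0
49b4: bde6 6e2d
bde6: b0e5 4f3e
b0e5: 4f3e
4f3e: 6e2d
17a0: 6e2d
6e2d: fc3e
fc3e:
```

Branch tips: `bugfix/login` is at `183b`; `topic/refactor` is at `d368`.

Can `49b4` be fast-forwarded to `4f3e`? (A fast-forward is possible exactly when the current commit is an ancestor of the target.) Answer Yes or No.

A fast-forward from 49b4 to 4f3e is possible iff 49b4 is an ancestor of 4f3e.
Ancestors of 4f3e: {4f3e, 6e2d, fc3e}.
49b4 is not among them, so fast-forward is not possible.

No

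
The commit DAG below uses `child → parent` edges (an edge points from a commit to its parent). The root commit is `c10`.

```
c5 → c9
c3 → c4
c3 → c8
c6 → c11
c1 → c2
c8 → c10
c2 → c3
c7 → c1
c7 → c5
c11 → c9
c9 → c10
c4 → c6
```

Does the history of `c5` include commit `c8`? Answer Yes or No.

Ancestors of c5: {c10, c5, c9}.
c8 is not in that set, so it is not an ancestor of c5.

No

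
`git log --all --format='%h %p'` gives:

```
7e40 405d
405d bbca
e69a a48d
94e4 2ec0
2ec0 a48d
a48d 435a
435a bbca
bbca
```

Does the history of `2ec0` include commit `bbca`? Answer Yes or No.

Yes

Ancestors of 2ec0 (commits reachable by following parents): {2ec0, 435a, a48d, bbca}.
bbca is in that set, so it is an ancestor of 2ec0.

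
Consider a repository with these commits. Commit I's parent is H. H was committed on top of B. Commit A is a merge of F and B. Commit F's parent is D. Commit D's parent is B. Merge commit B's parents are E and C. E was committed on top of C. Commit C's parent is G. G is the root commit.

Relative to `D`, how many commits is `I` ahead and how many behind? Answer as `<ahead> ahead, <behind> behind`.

Reachable from I: {B, C, E, G, H, I}.
Reachable from D: {B, C, D, E, G}.
Only in I's history (ahead): {H, I} — 2.
Only in D's history (behind): {D} — 1.

2 ahead, 1 behind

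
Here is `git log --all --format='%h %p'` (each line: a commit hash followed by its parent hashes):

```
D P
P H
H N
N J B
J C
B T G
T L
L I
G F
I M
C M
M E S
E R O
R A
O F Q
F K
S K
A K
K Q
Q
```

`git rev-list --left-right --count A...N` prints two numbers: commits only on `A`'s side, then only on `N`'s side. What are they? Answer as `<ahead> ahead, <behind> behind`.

Reachable from A: {A, K, Q}.
Reachable from N: {A, B, C, E, F, G, I, J, K, L, M, N, O, Q, R, S, T}.
Only in A's history (ahead): {} — 0.
Only in N's history (behind): {B, C, E, F, G, I, J, L, M, N, O, R, S, T} — 14.

0 ahead, 14 behind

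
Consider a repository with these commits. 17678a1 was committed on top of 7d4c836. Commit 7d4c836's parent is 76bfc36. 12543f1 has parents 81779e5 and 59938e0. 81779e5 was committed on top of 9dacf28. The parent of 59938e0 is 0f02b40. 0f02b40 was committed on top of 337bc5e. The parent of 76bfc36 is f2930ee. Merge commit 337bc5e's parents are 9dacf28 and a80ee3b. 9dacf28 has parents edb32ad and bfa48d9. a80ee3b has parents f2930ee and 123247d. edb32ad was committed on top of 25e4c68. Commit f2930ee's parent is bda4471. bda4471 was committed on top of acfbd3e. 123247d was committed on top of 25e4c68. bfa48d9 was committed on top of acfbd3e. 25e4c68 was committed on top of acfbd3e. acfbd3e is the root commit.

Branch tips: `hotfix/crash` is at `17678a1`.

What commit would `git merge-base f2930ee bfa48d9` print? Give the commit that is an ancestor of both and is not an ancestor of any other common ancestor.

Ancestors of f2930ee: {acfbd3e, bda4471, f2930ee}.
Ancestors of bfa48d9: {acfbd3e, bfa48d9}.
Common ancestors: {acfbd3e}.
The only common ancestor is acfbd3e, so it is the merge base.

acfbd3e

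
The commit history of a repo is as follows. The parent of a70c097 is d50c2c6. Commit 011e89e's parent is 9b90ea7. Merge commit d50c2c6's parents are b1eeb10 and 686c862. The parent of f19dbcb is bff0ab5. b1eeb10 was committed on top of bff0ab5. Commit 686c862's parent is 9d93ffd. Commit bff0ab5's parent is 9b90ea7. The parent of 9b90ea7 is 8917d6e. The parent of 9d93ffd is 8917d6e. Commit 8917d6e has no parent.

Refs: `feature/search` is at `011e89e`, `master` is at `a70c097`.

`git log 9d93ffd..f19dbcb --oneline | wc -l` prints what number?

3

Reachable from f19dbcb: {8917d6e, 9b90ea7, bff0ab5, f19dbcb}.
Reachable from 9d93ffd: {8917d6e, 9d93ffd}.
In f19dbcb's history but not 9d93ffd's: {9b90ea7, bff0ab5, f19dbcb} — 3 commits.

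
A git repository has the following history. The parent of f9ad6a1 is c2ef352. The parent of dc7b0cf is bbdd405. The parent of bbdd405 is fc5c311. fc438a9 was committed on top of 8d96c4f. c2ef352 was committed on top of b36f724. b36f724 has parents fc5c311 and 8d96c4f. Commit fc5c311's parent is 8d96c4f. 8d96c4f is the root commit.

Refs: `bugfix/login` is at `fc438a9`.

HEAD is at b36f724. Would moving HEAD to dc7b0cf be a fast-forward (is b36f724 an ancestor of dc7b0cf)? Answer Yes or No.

A fast-forward from b36f724 to dc7b0cf is possible iff b36f724 is an ancestor of dc7b0cf.
Ancestors of dc7b0cf: {8d96c4f, bbdd405, dc7b0cf, fc5c311}.
b36f724 is not among them, so fast-forward is not possible.

No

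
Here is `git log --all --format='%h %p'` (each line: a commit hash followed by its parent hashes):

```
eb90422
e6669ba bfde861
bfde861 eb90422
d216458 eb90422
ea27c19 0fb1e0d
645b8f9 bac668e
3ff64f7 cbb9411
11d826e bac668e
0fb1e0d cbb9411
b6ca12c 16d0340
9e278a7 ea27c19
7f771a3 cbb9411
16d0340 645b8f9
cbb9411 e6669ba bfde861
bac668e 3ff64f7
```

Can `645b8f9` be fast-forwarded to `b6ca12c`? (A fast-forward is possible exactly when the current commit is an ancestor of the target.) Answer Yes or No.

A fast-forward from 645b8f9 to b6ca12c is possible iff 645b8f9 is an ancestor of b6ca12c.
Ancestors of b6ca12c: {16d0340, 3ff64f7, 645b8f9, b6ca12c, bac668e, bfde861, cbb9411, e6669ba, eb90422}.
645b8f9 is among them, so fast-forward is possible.

Yes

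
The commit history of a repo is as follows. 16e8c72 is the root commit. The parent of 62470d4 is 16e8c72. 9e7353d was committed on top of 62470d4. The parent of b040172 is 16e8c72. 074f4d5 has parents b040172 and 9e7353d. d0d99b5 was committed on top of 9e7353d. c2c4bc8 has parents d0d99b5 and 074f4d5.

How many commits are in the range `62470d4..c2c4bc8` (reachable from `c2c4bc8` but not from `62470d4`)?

5

Reachable from c2c4bc8: {074f4d5, 16e8c72, 62470d4, 9e7353d, b040172, c2c4bc8, d0d99b5}.
Reachable from 62470d4: {16e8c72, 62470d4}.
In c2c4bc8's history but not 62470d4's: {074f4d5, 9e7353d, b040172, c2c4bc8, d0d99b5} — 5 commits.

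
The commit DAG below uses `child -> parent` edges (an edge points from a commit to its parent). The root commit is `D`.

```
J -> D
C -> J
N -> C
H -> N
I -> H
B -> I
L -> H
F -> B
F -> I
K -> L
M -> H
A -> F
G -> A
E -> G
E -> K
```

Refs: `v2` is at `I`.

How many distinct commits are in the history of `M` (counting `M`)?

Walking parent pointers from M: reachable set = {C, D, H, J, M, N}.
That is 6 commits.

6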